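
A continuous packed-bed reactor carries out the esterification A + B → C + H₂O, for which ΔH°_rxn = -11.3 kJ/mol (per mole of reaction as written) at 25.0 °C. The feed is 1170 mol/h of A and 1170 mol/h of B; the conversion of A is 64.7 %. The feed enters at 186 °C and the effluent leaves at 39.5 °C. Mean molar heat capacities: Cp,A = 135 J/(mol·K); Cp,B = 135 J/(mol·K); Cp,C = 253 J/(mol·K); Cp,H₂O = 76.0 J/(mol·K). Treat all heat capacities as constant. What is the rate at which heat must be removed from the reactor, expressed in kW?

Q_out = 15.1 kW

Extent of reaction ξ = 0.647 × 1170 = 756.99 mol/h
Reaction term: ξ·ΔH°_rxn = 756.99 × -11.3 = -8554 kJ/h
Sensible, feed 186→25 °C: -50860 kJ/h
Outlet flows (mol/h): A 413.01, B 413.01, C 756.99, H₂O 756.99
Sensible, products 25→39.5 °C: 5228.2 kJ/h
Q = ΔH = -54186 kJ/h = -15.052 kW
Heat removed = 15.052 kW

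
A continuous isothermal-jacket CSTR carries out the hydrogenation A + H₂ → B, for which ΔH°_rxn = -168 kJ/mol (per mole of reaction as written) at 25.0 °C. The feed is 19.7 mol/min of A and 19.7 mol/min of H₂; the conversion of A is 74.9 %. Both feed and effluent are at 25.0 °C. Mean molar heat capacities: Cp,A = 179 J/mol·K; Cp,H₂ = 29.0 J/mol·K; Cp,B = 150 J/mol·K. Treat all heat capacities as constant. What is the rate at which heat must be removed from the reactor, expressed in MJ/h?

Extent of reaction ξ = 0.749 × 19.7 = 14.755 mol/min
Reaction term: ξ·ΔH°_rxn = 14.755 × -168 = -2478.9 kJ/min
Q = ΔH = -2478.9 kJ/min = -41.315 kW
Heat removed = 148.73 MJ/h

Q_out = 149 MJ/h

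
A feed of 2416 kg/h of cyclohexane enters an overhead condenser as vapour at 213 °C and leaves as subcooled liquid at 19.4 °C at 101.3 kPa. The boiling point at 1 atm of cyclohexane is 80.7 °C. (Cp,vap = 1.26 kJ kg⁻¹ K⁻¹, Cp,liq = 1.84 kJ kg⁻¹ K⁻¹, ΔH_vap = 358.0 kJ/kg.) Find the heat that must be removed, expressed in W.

Q_c = 428000 W

vapour 213→80.7 °C: -166.7 kJ/kg
condensation at 80.7 °C: -358 kJ/kg
liquid 80.7→19.4 °C: -112.79 kJ/kg
Δh = -166.7 + -358 + -112.79 = -637.49 kJ/kg
Q = ṁ·Δh = 2416 kg/h × -637.49 kJ/kg = -1.5402e+06 kJ/h
|Q| = 427.83 kW = 427830 W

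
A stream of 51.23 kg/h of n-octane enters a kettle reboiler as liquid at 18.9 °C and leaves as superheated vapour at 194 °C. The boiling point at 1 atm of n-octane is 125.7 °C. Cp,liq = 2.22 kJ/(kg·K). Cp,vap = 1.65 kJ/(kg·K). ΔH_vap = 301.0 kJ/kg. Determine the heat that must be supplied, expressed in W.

Q = 9260 W

liquid 18.9→125.7 °C: 237.1 kJ/kg
vaporisation at 125.7 °C: 301 kJ/kg
vapour 125.7→194 °C: 112.69 kJ/kg
Δh = 237.1 + 301 + 112.69 = 650.79 kJ/kg
Q = ṁ·Δh = 51.23 kg/h × 650.79 kJ/kg = 33340 kJ/h
|Q| = 9.2611 kW = 9261.1 W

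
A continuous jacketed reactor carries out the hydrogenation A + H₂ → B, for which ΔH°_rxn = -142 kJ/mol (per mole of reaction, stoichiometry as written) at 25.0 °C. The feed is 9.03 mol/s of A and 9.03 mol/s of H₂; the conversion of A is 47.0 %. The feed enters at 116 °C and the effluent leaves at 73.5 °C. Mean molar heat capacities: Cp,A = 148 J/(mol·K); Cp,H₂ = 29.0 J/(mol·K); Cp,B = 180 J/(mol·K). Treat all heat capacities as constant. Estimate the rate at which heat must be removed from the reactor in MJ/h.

Q_out = 2410 MJ/h

Extent of reaction ξ = 0.470 × 9.03 = 4.2441 mol/s
Reaction term: ξ·ΔH°_rxn = 4.2441 × -142 = -602.66 kJ/s
Sensible, feed 116→25 °C: -145.45 kJ/s
Outlet flows (mol/s): A 4.7859, H₂ 4.7859, B 4.2441
Sensible, products 25→73.5 °C: 78.136 kJ/s
Q = ΔH = -669.97 kJ/s = -669.97 kW
Heat removed = 2411.9 MJ/h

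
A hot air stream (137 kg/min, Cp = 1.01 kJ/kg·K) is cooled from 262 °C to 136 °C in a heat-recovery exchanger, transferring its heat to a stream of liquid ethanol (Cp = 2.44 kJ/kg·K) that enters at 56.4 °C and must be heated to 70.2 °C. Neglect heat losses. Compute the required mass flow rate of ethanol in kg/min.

Heat released by hot stream: Q = 137 × 1.01 × (262 − 136) = 17435 kJ/min
Energy balance on cold side (adiabatic exchanger): Q = ṁ_c·Cp_c·(T_c,out − T_c,in)
ṁ_c = 17435 / [2.44 × (70.2 − 56.4)] = 517.78 kg/min

ṁ_c = 518 kg/min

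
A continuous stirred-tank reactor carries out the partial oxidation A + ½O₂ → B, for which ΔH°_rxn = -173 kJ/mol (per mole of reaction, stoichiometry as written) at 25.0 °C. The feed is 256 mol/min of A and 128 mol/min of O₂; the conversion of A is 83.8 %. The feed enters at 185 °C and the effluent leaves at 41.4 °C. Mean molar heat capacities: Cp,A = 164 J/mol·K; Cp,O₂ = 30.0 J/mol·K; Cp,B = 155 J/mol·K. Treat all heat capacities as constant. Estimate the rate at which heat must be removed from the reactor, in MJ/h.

Extent of reaction ξ = 0.838 × 256 = 214.53 mol/min
Reaction term: ξ·ΔH°_rxn = 214.53 × -173 = -37113 kJ/min
Sensible, feed 185→25 °C: -7331.8 kJ/min
Outlet flows (mol/min): A 41.472, O₂ 20.736, B 214.53
Sensible, products 25→41.4 °C: 667.08 kJ/min
Q = ΔH = -43778 kJ/min = -729.64 kW
Heat removed = 2626.7 MJ/h

Q_out = 2630 MJ/h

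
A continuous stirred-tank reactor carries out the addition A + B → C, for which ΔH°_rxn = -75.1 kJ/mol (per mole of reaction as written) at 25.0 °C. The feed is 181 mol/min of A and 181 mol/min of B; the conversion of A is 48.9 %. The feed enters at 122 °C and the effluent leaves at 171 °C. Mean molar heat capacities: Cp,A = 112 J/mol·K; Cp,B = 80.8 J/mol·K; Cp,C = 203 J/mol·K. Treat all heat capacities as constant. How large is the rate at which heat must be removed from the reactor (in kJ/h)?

Extent of reaction ξ = 0.489 × 181 = 88.509 mol/min
Reaction term: ξ·ΔH°_rxn = 88.509 × -75.1 = -6647 kJ/min
Sensible, feed 122→25 °C: -3385 kJ/min
Outlet flows (mol/min): A 92.491, B 92.491, C 88.509
Sensible, products 25→171 °C: 5226.7 kJ/min
Q = ΔH = -4805.3 kJ/min = -80.088 kW
Heat removed = 288320 kJ/h

Q_out = 288000 kJ/h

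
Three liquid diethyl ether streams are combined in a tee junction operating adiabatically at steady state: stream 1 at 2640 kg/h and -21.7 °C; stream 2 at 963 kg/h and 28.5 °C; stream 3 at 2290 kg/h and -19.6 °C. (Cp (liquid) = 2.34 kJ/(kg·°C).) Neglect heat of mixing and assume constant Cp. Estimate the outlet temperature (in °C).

T_out = -12.7 °C

Energy balance with Q = 0: Σ ṁᵢCp,ᵢ(T_out − Tᵢ) = 0
Σ ṁᵢCp,ᵢTᵢ = 2640×2.34×-21.7 + 963×2.34×28.5 + 2290×2.34×-19.6 = -174860
Σ ṁᵢCp,ᵢ = 2640×2.34 + 963×2.34 + 2290×2.34 = 13790
T_out = -174860 / 13790 = -12.681 °C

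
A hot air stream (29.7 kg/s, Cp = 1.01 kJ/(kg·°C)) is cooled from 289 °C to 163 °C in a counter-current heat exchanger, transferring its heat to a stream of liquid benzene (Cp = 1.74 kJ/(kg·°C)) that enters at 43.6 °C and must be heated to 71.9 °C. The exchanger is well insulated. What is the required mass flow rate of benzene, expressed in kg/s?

Heat released by hot stream: Q = 29.7 × 1.01 × (289 − 163) = 3779.6 kJ/s
Energy balance on cold side (adiabatic exchanger): Q = ṁ_c·Cp_c·(T_c,out − T_c,in)
ṁ_c = 3779.6 / [1.74 × (71.9 − 43.6)] = 76.756 kg/s

ṁ_c = 76.8 kg/s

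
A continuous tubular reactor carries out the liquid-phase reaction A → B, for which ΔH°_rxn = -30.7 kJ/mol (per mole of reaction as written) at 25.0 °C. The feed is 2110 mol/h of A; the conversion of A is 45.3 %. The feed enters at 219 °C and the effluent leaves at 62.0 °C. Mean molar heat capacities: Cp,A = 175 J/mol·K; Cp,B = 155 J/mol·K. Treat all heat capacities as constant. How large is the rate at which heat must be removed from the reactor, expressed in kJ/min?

Extent of reaction ξ = 0.453 × 2110 = 955.83 mol/h
Reaction term: ξ·ΔH°_rxn = 955.83 × -30.7 = -29344 kJ/h
Sensible, feed 219→25 °C: -71634 kJ/h
Outlet flows (mol/h): A 1154.2, B 955.83
Sensible, products 25→62.0 °C: 12955 kJ/h
Q = ΔH = -88024 kJ/h = -24.451 kW
Heat removed = 1467.1 kJ/min

Q_out = 1470 kJ/min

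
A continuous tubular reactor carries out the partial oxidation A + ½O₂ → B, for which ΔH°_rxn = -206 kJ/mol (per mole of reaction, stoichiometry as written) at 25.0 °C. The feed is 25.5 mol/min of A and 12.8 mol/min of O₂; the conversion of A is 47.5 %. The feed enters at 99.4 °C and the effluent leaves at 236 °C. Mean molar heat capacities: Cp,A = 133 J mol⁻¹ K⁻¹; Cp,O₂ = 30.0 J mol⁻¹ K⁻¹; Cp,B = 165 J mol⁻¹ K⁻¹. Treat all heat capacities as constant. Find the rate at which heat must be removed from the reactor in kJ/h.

Q_out = 116000 kJ/h

Extent of reaction ξ = 0.475 × 25.5 = 12.112 mol/min
Reaction term: ξ·ΔH°_rxn = 12.112 × -206 = -2495.2 kJ/min
Sensible, feed 99.4→25 °C: -280.9 kJ/min
Outlet flows (mol/min): A 13.388, O₂ 6.7438, B 12.112
Sensible, products 25→236 °C: 840.08 kJ/min
Q = ΔH = -1936 kJ/min = -32.267 kW
Heat removed = 116160 kJ/h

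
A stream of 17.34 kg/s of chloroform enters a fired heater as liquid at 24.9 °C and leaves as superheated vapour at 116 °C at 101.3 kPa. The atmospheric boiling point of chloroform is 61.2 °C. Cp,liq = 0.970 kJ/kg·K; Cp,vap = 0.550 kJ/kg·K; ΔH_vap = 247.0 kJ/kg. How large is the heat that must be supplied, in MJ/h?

Q = 19500 MJ/h

liquid 24.9→61.2 °C: 35.211 kJ/kg
vaporisation at 61.2 °C: 247 kJ/kg
vapour 61.2→116 °C: 30.14 kJ/kg
Δh = 35.211 + 247 + 30.14 = 312.35 kJ/kg
Q = ṁ·Δh = 17.34 kg/s × 312.35 kJ/kg = 5416.2 kJ/s
|Q| = 5416.2 kW = 19498 MJ/h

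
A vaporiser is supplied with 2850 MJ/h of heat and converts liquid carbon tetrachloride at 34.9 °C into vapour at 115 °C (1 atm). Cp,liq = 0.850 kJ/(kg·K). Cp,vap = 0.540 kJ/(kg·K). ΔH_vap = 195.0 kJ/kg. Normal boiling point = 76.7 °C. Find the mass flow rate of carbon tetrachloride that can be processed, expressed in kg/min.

Δh = 0.850×(76.7−34.9) + 195.0 + 0.540×(115−76.7) = 251.21 kJ/kg
Q = 2850 MJ/h = 791.67 kJ/s = 47500 kJ/min
ṁ = Q/Δh = 47500 / 251.21 = 189.08 kg/min

ṁ = 189 kg/min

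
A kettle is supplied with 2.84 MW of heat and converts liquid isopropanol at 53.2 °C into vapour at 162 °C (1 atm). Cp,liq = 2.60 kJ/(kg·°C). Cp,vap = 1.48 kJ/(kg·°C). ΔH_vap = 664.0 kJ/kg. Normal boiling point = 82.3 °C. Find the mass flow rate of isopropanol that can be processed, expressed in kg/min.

ṁ = 199 kg/min

Δh = 2.60×(82.3−53.2) + 664.0 + 1.48×(162−82.3) = 857.62 kJ/kg
Q = 2.84 MW = 2840 kJ/s = 170400 kJ/min
ṁ = Q/Δh = 170400 / 857.62 = 198.69 kg/min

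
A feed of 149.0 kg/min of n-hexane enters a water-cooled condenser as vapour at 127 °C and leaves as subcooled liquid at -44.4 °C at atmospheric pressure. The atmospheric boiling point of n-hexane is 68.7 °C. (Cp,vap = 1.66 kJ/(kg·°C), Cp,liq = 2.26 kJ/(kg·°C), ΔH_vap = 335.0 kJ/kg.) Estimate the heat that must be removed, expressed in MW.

Q_c = 1.71 MW

vapour 127→68.7 °C: -96.778 kJ/kg
condensation at 68.7 °C: -335 kJ/kg
liquid 68.7→-44.4 °C: -255.61 kJ/kg
Δh = -96.778 + -335 + -255.61 = -687.38 kJ/kg
Q = ṁ·Δh = 149.0 kg/min × -687.38 kJ/kg = -102420 kJ/min
|Q| = 1707 kW = 1.707 MW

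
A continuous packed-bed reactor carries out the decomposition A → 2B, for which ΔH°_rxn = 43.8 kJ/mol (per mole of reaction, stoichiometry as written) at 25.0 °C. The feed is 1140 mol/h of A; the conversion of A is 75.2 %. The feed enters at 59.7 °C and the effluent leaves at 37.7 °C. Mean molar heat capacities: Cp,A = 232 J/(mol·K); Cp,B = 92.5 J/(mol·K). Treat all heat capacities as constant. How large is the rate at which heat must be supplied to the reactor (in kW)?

Extent of reaction ξ = 0.752 × 1140 = 857.28 mol/h
Reaction term: ξ·ΔH°_rxn = 857.28 × 43.8 = 37549 kJ/h
Sensible, feed 59.7→25 °C: -9177.5 kJ/h
Outlet flows (mol/h): A 282.72, B 1714.6
Sensible, products 25→37.7 °C: 2847.2 kJ/h
Q = ΔH = 31219 kJ/h = 8.6718 kW
Heat supplied = 8.6718 kW

Q_in = 8.67 kW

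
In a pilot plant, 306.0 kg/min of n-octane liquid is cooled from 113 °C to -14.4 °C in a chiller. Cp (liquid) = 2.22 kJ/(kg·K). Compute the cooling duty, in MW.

Q_c = 1.44 MW

Q = ṁ·Cp·ΔT = 306.0 × 2.22 × (-14.4 − 113) = -86545 kJ/min
Converting: 86545 / 60 s = 1442.4 kW
Cooling duty = 1.4424 MW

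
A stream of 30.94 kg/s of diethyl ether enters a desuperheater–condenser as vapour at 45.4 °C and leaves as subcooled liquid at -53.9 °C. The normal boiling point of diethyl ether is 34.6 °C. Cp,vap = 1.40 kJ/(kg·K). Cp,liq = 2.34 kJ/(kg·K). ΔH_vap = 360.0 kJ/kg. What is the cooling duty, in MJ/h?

vapour 45.4→34.6 °C: -15.12 kJ/kg
condensation at 34.6 °C: -360 kJ/kg
liquid 34.6→-53.9 °C: -207.09 kJ/kg
Δh = -15.12 + -360 + -207.09 = -582.21 kJ/kg
Q = ṁ·Δh = 30.94 kg/s × -582.21 kJ/kg = -18014 kJ/s
|Q| = 18014 kW = 64849 MJ/h

Q_c = 64800 MJ/h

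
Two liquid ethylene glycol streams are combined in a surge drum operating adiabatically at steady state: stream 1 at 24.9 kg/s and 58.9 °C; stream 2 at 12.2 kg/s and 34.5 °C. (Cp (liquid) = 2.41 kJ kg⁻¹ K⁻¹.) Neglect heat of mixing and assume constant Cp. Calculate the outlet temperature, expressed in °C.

T_out = 50.9 °C

Adiabatic, steady state ⇒ Σ ṁᵢCp,ᵢ(T_out − Tᵢ) = 0
T_out = Σ ṁᵢCp,ᵢTᵢ / Σ ṁᵢCp,ᵢ
      = 4548.9 / 89.411 = 50.876 °C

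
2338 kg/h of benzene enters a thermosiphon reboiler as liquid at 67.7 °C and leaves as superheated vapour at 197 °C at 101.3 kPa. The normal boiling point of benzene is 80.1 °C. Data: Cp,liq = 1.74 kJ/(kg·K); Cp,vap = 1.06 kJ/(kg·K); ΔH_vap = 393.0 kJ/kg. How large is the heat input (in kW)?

liquid 67.7→80.1 °C: 21.576 kJ/kg
vaporisation at 80.1 °C: 393 kJ/kg
vapour 80.1→197 °C: 123.91 kJ/kg
Δh = 21.576 + 393 + 123.91 = 538.49 kJ/kg
Q = ṁ·Δh = 2338 kg/h × 538.49 kJ/kg = 1.259e+06 kJ/h
|Q| = 349.72 kW

Q = 350 kW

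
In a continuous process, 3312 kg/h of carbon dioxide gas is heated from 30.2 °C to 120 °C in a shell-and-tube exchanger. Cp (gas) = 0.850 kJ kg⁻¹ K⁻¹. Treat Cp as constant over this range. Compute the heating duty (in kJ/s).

Q = 70.2 kJ/s

Q = ṁ·Cp·ΔT = 3312 × 0.850 × (120 − 30.2) = 252800 kJ/h
Converting: 252800 / 3600 s = 70.224 kW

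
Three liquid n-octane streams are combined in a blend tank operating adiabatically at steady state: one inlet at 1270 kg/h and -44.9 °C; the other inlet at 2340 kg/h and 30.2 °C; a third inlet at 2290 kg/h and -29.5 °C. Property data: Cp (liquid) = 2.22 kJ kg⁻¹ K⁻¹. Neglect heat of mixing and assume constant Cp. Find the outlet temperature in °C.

T_out = -9.14 °C

Adiabatic, steady state ⇒ Σ ṁᵢCp,ᵢ(T_out − Tᵢ) = 0
Σ ṁᵢCp,ᵢTᵢ = 1270×2.22×-44.9 + 2340×2.22×30.2 + 2290×2.22×-29.5 = -119680
Σ ṁᵢCp,ᵢ = 1270×2.22 + 2340×2.22 + 2290×2.22 = 13098
T_out = -119680 / 13098 = -9.1373 °C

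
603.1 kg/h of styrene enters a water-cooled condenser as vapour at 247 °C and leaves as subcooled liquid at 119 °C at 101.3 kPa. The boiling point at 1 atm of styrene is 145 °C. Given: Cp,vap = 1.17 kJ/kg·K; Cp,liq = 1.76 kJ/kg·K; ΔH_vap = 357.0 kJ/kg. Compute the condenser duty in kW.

Q_c = 87.5 kW

vapour 247→145 °C: -119.34 kJ/kg
condensation at 145 °C: -357 kJ/kg
liquid 145→119 °C: -45.76 kJ/kg
Δh = -119.34 + -357 + -45.76 = -522.1 kJ/kg
Q = ṁ·Δh = 603.1 kg/h × -522.1 kJ/kg = -314880 kJ/h
|Q| = 87.466 kW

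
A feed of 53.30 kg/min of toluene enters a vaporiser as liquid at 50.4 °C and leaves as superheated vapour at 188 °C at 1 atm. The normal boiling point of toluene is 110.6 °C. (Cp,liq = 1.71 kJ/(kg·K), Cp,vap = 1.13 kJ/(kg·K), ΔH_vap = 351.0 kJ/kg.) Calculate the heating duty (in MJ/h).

liquid 50.4→110.6 °C: 102.94 kJ/kg
vaporisation at 110.6 °C: 351 kJ/kg
vapour 110.6→188 °C: 87.462 kJ/kg
Δh = 102.94 + 351 + 87.462 = 541.4 kJ/kg
Q = ṁ·Δh = 53.30 kg/min × 541.4 kJ/kg = 28857 kJ/min
|Q| = 480.95 kW = 1731.4 MJ/h

Q = 1730 MJ/h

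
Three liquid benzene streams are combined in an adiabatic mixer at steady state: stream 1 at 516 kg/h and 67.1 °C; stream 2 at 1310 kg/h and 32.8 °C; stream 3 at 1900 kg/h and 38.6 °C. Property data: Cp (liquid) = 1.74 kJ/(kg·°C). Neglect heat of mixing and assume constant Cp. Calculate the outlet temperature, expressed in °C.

Energy balance with Q = 0: Σ ṁᵢCp,ᵢ(T_out − Tᵢ) = 0
T_out = Σ ṁᵢCp,ᵢTᵢ / Σ ṁᵢCp,ᵢ
      = 262620 / 6483.2 = 40.508 °C

T_out = 40.5 °C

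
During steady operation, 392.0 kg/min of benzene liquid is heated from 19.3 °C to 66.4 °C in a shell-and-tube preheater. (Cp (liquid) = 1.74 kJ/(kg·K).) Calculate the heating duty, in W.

Q = 535000 W

Q = ṁ·Cp·ΔT = 392.0 × 1.74 × (66.4 − 19.3) = 32126 kJ/min
Converting: 32126 / 60 s = 535.43 kW
Heating duty = 535430 W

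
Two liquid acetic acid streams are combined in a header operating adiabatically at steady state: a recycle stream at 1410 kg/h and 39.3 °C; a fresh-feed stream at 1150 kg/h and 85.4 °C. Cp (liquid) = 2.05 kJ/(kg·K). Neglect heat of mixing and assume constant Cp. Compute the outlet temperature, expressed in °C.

T_out = 60.0 °C

No heat crosses the boundary, so H_out = H_in.
Σ ṁᵢCp,ᵢTᵢ = 1410×2.05×39.3 + 1150×2.05×85.4 = 314930
Σ ṁᵢCp,ᵢ = 1410×2.05 + 1150×2.05 = 5248
T_out = 314930 / 5248 = 60.009 °C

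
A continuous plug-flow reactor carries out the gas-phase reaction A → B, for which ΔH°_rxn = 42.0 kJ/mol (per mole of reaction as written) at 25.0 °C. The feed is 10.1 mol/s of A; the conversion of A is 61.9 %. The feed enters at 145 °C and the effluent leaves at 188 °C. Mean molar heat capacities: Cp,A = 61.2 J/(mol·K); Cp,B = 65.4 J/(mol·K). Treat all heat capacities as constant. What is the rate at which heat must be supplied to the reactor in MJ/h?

Extent of reaction ξ = 0.619 × 10.1 = 6.2519 mol/s
Reaction term: ξ·ΔH°_rxn = 6.2519 × 42.0 = 262.58 kJ/s
Sensible, feed 145→25 °C: -74.174 kJ/s
Outlet flows (mol/s): A 3.8481, B 6.2519
Sensible, products 25→188 °C: 105.03 kJ/s
Q = ΔH = 293.44 kJ/s = 293.44 kW
Heat supplied = 1056.4 MJ/h

Q_in = 1060 MJ/h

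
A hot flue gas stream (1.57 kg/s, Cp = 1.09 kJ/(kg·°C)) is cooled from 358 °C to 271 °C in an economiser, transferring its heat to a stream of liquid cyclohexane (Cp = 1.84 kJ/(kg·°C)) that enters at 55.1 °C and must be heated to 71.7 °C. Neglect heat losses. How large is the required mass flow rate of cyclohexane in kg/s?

Heat released by hot stream: Q = 1.57 × 1.09 × (358 − 271) = 148.88 kJ/s
Energy balance on cold side (adiabatic exchanger): Q = ṁ_c·Cp_c·(T_c,out − T_c,in)
ṁ_c = 148.88 / [1.84 × (71.7 − 55.1)] = 4.8744 kg/s

ṁ_c = 4.87 kg/s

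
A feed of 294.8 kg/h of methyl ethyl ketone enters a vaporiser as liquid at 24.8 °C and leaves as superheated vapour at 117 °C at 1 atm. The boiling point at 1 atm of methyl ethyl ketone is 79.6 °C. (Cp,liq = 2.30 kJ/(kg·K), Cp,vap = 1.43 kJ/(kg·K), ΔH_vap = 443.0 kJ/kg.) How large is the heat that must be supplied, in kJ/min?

Q = 3060 kJ/min

liquid 24.8→79.6 °C: 126.04 kJ/kg
vaporisation at 79.6 °C: 443 kJ/kg
vapour 79.6→117 °C: 53.482 kJ/kg
Δh = 126.04 + 443 + 53.482 = 622.52 kJ/kg
Q = ṁ·Δh = 294.8 kg/h × 622.52 kJ/kg = 183520 kJ/h
|Q| = 50.978 kW = 3058.7 kJ/min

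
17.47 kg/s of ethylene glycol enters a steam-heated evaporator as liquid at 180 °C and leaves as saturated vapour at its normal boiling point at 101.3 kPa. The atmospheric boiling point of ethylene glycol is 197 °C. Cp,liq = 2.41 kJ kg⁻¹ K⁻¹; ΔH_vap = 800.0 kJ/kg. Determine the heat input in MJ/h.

Q = 52900 MJ/h

liquid 180→197 °C: 40.97 kJ/kg
vaporisation at 197 °C: 800 kJ/kg
Δh = 40.97 + 800 = 840.97 kJ/kg
Q = ṁ·Δh = 17.47 kg/s × 840.97 kJ/kg = 14692 kJ/s
|Q| = 14692 kW = 52890 MJ/h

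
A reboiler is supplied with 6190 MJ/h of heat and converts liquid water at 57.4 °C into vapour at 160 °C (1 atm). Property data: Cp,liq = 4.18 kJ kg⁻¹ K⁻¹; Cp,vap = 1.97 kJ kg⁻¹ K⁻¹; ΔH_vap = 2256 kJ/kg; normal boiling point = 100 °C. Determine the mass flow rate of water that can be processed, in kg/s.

ṁ = 0.674 kg/s

Δh = 4.18×(100−57.4) + 2256 + 1.97×(160−100) = 2552.3 kJ/kg
Q = 6190 MJ/h = 1719.4 kJ/s = 1719.4 kJ/s
ṁ = Q/Δh = 1719.4 / 2552.3 = 0.67369 kg/s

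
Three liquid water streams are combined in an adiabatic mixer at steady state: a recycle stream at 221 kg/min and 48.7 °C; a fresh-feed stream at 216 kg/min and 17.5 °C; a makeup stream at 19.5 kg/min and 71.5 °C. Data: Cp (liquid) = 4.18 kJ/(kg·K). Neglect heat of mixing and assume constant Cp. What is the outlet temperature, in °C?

T_out = 34.9 °C

Adiabatic, steady state ⇒ Σ ṁᵢCp,ᵢ(T_out − Tᵢ) = 0
Σ ṁᵢCp,ᵢTᵢ = 221×4.18×48.7 + 216×4.18×17.5 + 19.5×4.18×71.5 = 66616
Σ ṁᵢCp,ᵢ = 221×4.18 + 216×4.18 + 19.5×4.18 = 1908.2
T_out = 66616 / 1908.2 = 34.911 °C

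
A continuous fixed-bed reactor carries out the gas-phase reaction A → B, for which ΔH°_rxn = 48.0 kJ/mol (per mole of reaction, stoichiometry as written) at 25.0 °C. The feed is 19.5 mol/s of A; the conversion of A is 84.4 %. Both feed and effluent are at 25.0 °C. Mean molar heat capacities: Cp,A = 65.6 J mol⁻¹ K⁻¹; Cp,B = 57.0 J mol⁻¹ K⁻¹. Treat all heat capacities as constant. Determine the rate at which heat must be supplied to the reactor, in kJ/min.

Q_in = 47400 kJ/min

Extent of reaction ξ = 0.844 × 19.5 = 16.458 mol/s
Reaction term: ξ·ΔH°_rxn = 16.458 × 48.0 = 789.98 kJ/s
Q = ΔH = 789.98 kJ/s = 789.98 kW
Heat supplied = 47399 kJ/min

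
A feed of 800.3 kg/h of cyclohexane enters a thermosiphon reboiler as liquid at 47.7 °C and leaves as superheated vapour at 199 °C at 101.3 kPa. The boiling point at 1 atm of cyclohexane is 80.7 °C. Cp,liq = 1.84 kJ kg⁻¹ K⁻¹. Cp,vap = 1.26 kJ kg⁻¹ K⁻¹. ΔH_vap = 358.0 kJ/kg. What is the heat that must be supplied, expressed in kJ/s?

liquid 47.7→80.7 °C: 60.72 kJ/kg
vaporisation at 80.7 °C: 358 kJ/kg
vapour 80.7→199 °C: 149.06 kJ/kg
Δh = 60.72 + 358 + 149.06 = 567.78 kJ/kg
Q = ṁ·Δh = 800.3 kg/h × 567.78 kJ/kg = 454390 kJ/h
|Q| = 126.22 kW

Q = 126 kJ/s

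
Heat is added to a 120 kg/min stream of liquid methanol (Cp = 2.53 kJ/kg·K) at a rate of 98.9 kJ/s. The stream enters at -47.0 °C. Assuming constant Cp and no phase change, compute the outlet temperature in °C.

Q = 98.9 kJ/s = 5934 kJ/min
ΔT = Q/(ṁ·Cp) = 5934/(120×2.53) = 19.545 K
T_out = -47.0 + 19.545 = -27.455 °C

T_out = -27.5 °C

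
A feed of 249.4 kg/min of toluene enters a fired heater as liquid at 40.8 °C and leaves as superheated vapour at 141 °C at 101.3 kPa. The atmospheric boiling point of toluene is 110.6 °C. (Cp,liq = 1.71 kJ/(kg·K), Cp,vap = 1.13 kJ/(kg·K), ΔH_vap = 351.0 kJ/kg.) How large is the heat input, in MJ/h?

Q = 7550 MJ/h

liquid 40.8→110.6 °C: 119.36 kJ/kg
vaporisation at 110.6 °C: 351 kJ/kg
vapour 110.6→141 °C: 34.352 kJ/kg
Δh = 119.36 + 351 + 34.352 = 504.71 kJ/kg
Q = ṁ·Δh = 249.4 kg/min × 504.71 kJ/kg = 125870 kJ/min
|Q| = 2097.9 kW = 7552.5 MJ/h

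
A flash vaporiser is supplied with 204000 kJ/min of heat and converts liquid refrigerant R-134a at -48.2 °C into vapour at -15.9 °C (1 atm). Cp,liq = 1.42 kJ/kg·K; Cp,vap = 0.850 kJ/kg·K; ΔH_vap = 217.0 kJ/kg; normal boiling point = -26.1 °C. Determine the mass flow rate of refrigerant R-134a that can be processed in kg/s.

ṁ = 13.2 kg/s

Δh = 1.42×(-26.1−-48.2) + 217.0 + 0.850×(-15.9−-26.1) = 257.05 kJ/kg
Q = 204000 kJ/min = 3400 kJ/s = 3400 kJ/s
ṁ = Q/Δh = 3400 / 257.05 = 13.227 kg/s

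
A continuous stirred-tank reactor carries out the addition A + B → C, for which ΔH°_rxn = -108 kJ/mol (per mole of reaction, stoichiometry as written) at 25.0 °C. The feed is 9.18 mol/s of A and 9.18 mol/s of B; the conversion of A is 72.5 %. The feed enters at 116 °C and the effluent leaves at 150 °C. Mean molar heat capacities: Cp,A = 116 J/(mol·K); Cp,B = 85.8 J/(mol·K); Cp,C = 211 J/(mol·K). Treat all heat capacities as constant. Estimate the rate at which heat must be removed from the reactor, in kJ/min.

Extent of reaction ξ = 0.725 × 9.18 = 6.6555 mol/s
Reaction term: ξ·ΔH°_rxn = 6.6555 × -108 = -718.79 kJ/s
Sensible, feed 116→25 °C: -168.58 kJ/s
Outlet flows (mol/s): A 2.5245, B 2.5245, C 6.6555
Sensible, products 25→150 °C: 239.22 kJ/s
Q = ΔH = -648.15 kJ/s = -648.15 kW
Heat removed = 38889 kJ/min

Q_out = 38900 kJ/min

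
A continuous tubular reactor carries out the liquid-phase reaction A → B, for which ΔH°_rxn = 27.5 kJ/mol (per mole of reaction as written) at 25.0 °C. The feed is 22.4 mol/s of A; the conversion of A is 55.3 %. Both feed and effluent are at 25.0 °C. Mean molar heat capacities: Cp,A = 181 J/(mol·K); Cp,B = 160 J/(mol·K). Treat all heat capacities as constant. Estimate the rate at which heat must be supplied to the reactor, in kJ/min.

Q_in = 20400 kJ/min

Extent of reaction ξ = 0.553 × 22.4 = 12.387 mol/s
Reaction term: ξ·ΔH°_rxn = 12.387 × 27.5 = 340.65 kJ/s
Q = ΔH = 340.65 kJ/s = 340.65 kW
Heat supplied = 20439 kJ/min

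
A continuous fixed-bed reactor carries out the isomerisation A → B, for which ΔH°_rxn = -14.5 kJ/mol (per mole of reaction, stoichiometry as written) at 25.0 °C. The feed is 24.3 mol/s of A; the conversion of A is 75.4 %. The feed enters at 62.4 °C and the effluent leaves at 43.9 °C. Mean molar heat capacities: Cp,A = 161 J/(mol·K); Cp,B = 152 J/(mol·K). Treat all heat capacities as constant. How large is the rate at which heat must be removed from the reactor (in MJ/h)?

Extent of reaction ξ = 0.754 × 24.3 = 18.322 mol/s
Reaction term: ξ·ΔH°_rxn = 18.322 × -14.5 = -265.67 kJ/s
Sensible, feed 62.4→25 °C: -146.32 kJ/s
Outlet flows (mol/s): A 5.9778, B 18.322
Sensible, products 25→43.9 °C: 70.826 kJ/s
Q = ΔH = -341.17 kJ/s = -341.17 kW
Heat removed = 1228.2 MJ/h

Q_out = 1230 MJ/h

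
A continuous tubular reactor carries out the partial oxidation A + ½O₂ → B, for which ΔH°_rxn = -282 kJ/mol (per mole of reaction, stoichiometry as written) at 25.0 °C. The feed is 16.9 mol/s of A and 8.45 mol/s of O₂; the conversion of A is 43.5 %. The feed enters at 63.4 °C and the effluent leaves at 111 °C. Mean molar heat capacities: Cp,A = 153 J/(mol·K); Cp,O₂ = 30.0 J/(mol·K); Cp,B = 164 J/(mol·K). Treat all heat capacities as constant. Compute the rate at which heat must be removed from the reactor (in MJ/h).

Extent of reaction ξ = 0.435 × 16.9 = 7.3515 mol/s
Reaction term: ξ·ΔH°_rxn = 7.3515 × -282 = -2073.1 kJ/s
Sensible, feed 63.4→25 °C: -109.03 kJ/s
Outlet flows (mol/s): A 9.5485, O₂ 4.7742, B 7.3515
Sensible, products 25→111 °C: 241.64 kJ/s
Q = ΔH = -1940.5 kJ/s = -1940.5 kW
Heat removed = 6985.8 MJ/h

Q_out = 6990 MJ/h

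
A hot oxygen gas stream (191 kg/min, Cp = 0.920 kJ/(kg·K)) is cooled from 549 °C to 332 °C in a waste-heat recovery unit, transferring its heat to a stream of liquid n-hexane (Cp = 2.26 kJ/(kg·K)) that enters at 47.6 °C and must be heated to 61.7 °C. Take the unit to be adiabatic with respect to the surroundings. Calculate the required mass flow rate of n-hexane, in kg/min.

ṁ_c = 1200 kg/min

Heat released by hot stream: Q = 191 × 0.920 × (549 − 332) = 38131 kJ/min
Energy balance on cold side (adiabatic exchanger): Q = ṁ_c·Cp_c·(T_c,out − T_c,in)
ṁ_c = 38131 / [2.26 × (61.7 − 47.6)] = 1196.6 kg/min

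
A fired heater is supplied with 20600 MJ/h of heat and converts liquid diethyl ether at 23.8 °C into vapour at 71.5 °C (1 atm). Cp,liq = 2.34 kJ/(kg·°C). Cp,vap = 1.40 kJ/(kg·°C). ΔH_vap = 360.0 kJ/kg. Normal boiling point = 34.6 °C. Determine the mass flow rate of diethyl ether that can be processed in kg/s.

Δh = 2.34×(34.6−23.8) + 360.0 + 1.40×(71.5−34.6) = 436.93 kJ/kg
Q = 20600 MJ/h = 5722.2 kJ/s = 5722.2 kJ/s
ṁ = Q/Δh = 5722.2 / 436.93 = 13.096 kg/s

ṁ = 13.1 kg/s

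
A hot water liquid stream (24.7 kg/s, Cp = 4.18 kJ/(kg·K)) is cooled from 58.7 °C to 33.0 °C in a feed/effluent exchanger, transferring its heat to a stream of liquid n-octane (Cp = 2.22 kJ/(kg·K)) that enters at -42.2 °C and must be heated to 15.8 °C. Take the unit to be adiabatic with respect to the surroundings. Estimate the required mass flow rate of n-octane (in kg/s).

Heat released by hot stream: Q = 24.7 × 4.18 × (58.7 − 33.0) = 2653.4 kJ/s
Energy balance on cold side (adiabatic exchanger): Q = ṁ_c·Cp_c·(T_c,out − T_c,in)
ṁ_c = 2653.4 / [2.22 × (15.8 − -42.2)] = 20.608 kg/s

ṁ_c = 20.6 kg/s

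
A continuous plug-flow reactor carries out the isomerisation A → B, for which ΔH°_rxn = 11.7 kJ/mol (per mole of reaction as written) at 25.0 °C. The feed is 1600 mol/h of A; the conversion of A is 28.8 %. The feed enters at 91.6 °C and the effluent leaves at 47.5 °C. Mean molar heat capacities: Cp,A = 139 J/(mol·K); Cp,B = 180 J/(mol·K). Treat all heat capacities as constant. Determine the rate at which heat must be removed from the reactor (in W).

Extent of reaction ξ = 0.288 × 1600 = 460.8 mol/h
Reaction term: ξ·ΔH°_rxn = 460.8 × 11.7 = 5391.4 kJ/h
Sensible, feed 91.6→25 °C: -14812 kJ/h
Outlet flows (mol/h): A 1139.2, B 460.8
Sensible, products 25→47.5 °C: 5429.1 kJ/h
Q = ΔH = -3991.4 kJ/h = -1.1087 kW
Heat removed = 1108.7 W

Q_out = 1110 W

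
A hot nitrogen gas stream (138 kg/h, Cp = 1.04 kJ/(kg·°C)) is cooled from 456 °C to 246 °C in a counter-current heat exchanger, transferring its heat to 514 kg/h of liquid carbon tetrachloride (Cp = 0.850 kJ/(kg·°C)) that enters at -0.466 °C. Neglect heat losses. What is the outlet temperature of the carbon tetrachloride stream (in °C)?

Heat released by hot stream: Q = 138 × 1.04 × (456 − 246) = 30139 kJ/h
Energy balance on cold side (adiabatic exchanger): Q = ṁ_c·Cp_c·(T_c,out − T_c,in)
T_c,out = -0.466 + 30139/(514 × 0.850) = 68.518 °C

T_c,out = 68.5 °C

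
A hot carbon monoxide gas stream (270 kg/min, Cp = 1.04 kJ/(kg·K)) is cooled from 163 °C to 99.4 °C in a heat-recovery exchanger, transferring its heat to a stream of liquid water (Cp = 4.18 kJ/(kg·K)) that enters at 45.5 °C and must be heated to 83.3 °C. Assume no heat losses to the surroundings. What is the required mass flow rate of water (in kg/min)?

ṁ_c = 113 kg/min

Heat released by hot stream: Q = 270 × 1.04 × (163 − 99.4) = 17859 kJ/min
Energy balance on cold side (adiabatic exchanger): Q = ṁ_c·Cp_c·(T_c,out − T_c,in)
ṁ_c = 17859 / [4.18 × (83.3 − 45.5)] = 113.03 kg/min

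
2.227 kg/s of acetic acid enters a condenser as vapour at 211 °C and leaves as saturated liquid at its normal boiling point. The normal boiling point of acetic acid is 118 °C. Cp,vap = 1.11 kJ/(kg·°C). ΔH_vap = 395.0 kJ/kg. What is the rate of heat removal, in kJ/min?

Q_c = 66600 kJ/min

vapour 211→118 °C: -103.23 kJ/kg
condensation at 118 °C: -395 kJ/kg
Δh = -103.23 + -395 = -498.23 kJ/kg
Q = ṁ·Δh = 2.227 kg/s × -498.23 kJ/kg = -1109.6 kJ/s
|Q| = 1109.6 kW = 66573 kJ/min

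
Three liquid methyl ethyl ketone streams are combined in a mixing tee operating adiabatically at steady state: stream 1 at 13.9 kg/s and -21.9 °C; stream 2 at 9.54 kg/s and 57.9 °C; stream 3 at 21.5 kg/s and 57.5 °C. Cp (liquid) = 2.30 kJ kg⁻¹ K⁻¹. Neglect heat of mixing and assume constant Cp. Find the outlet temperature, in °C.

Energy balance with Q = 0: Σ ṁᵢCp,ᵢ(T_out − Tᵢ) = 0
T_out = Σ ṁᵢCp,ᵢTᵢ / Σ ṁᵢCp,ᵢ
      = 3413.7 / 103.36 = 33.026 °C

T_out = 33.0 °C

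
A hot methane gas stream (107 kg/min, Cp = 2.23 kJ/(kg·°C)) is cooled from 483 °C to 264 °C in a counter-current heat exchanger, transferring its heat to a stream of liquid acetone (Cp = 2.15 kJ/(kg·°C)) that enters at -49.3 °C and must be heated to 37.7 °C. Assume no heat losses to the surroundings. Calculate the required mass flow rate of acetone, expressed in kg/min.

Heat released by hot stream: Q = 107 × 2.23 × (483 − 264) = 52256 kJ/min
Energy balance on cold side (adiabatic exchanger): Q = ṁ_c·Cp_c·(T_c,out − T_c,in)
ṁ_c = 52256 / [2.15 × (37.7 − -49.3)] = 279.37 kg/min

ṁ_c = 279 kg/min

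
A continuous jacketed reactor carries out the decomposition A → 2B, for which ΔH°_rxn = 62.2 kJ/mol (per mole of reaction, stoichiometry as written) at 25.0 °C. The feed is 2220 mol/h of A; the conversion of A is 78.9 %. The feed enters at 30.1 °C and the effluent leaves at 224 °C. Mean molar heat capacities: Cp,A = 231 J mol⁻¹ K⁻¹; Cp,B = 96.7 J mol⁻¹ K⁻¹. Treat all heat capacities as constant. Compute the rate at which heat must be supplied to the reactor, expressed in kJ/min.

Q_in = 3250 kJ/min

Extent of reaction ξ = 0.789 × 2220 = 1751.6 mol/h
Reaction term: ξ·ΔH°_rxn = 1751.6 × 62.2 = 108950 kJ/h
Sensible, feed 30.1→25 °C: -2615.4 kJ/h
Outlet flows (mol/h): A 468.42, B 3503.2
Sensible, products 25→224 °C: 88945 kJ/h
Q = ΔH = 195280 kJ/h = 54.244 kW
Heat supplied = 3254.6 kJ/min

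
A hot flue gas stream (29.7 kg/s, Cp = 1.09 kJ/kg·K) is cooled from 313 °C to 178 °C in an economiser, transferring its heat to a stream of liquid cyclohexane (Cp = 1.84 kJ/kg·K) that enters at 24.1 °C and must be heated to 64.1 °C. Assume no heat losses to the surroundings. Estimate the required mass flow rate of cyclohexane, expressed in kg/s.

Heat released by hot stream: Q = 29.7 × 1.09 × (313 − 178) = 4370.4 kJ/s
Energy balance on cold side (adiabatic exchanger): Q = ṁ_c·Cp_c·(T_c,out − T_c,in)
ṁ_c = 4370.4 / [1.84 × (64.1 − 24.1)] = 59.38 kg/s

ṁ_c = 59.4 kg/s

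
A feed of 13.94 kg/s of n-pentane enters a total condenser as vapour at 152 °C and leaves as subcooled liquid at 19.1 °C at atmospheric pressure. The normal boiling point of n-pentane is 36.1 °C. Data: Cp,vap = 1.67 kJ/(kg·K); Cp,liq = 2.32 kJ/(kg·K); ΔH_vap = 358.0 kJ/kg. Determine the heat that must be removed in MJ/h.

vapour 152→36.1 °C: -193.55 kJ/kg
condensation at 36.1 °C: -358 kJ/kg
liquid 36.1→19.1 °C: -39.44 kJ/kg
Δh = -193.55 + -358 + -39.44 = -590.99 kJ/kg
Q = ṁ·Δh = 13.94 kg/s × -590.99 kJ/kg = -8238.4 kJ/s
|Q| = 8238.4 kW = 29658 MJ/h

Q_c = 29700 MJ/h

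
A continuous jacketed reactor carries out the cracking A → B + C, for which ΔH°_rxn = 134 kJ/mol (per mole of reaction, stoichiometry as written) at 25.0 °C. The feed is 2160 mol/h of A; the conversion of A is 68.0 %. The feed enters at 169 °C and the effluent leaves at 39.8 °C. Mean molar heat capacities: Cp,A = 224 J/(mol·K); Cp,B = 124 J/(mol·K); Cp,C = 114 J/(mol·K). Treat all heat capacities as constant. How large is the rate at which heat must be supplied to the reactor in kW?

Extent of reaction ξ = 0.680 × 2160 = 1468.8 mol/h
Reaction term: ξ·ΔH°_rxn = 1468.8 × 134 = 196820 kJ/h
Sensible, feed 169→25 °C: -69673 kJ/h
Outlet flows (mol/h): A 691.2, B 1468.8, C 1468.8
Sensible, products 25→39.8 °C: 7465.2 kJ/h
Q = ΔH = 134610 kJ/h = 37.392 kW
Heat supplied = 37.392 kW

Q_in = 37.4 kW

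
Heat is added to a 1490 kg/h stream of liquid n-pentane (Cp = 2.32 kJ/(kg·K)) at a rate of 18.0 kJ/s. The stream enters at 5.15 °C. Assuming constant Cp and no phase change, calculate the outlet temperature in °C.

Q = 18.0 kJ/s = 64800 kJ/h
ΔT = Q/(ṁ·Cp) = 64800/(1490×2.32) = 18.746 K
T_out = 5.15 + 18.746 = 23.896 °C

T_out = 23.9 °C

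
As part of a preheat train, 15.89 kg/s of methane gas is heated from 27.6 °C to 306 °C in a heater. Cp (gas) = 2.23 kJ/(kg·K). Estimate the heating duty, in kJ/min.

Q = ṁ·Cp·ΔT = 15.89 × 2.23 × (306 − 27.6) = 9865 kJ/s
Heating duty = 591900 kJ/min

Q = 592000 kJ/min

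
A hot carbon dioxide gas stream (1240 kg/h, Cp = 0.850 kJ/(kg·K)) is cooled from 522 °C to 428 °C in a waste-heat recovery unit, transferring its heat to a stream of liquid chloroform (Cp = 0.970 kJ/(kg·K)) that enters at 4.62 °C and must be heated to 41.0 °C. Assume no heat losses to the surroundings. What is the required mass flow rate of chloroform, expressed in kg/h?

ṁ_c = 2810 kg/h

Heat released by hot stream: Q = 1240 × 0.850 × (522 − 428) = 99076 kJ/h
Energy balance on cold side (adiabatic exchanger): Q = ṁ_c·Cp_c·(T_c,out − T_c,in)
ṁ_c = 99076 / [0.970 × (41.0 − 4.62)] = 2807.6 kg/h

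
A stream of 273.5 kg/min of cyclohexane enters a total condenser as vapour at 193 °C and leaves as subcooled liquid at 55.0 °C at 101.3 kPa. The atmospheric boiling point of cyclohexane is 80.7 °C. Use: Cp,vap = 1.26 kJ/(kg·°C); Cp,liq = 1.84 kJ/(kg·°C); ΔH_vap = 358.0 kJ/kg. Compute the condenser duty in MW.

vapour 193→80.7 °C: -141.5 kJ/kg
condensation at 80.7 °C: -358 kJ/kg
liquid 80.7→55.0 °C: -47.288 kJ/kg
Δh = -141.5 + -358 + -47.288 = -546.79 kJ/kg
Q = ṁ·Δh = 273.5 kg/min × -546.79 kJ/kg = -149550 kJ/min
|Q| = 2492.4 kW = 2.4924 MW

Q_c = 2.49 MW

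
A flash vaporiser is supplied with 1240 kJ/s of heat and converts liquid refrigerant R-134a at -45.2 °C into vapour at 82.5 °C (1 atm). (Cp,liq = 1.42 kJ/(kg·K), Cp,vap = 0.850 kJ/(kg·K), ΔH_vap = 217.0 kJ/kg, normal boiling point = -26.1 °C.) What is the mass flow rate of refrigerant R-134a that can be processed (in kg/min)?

ṁ = 221 kg/min

Δh = 1.42×(-26.1−-45.2) + 217.0 + 0.850×(82.5−-26.1) = 336.43 kJ/kg
Q = 1240 kJ/s = 1240 kJ/s = 74400 kJ/min
ṁ = Q/Δh = 74400 / 336.43 = 221.14 kg/min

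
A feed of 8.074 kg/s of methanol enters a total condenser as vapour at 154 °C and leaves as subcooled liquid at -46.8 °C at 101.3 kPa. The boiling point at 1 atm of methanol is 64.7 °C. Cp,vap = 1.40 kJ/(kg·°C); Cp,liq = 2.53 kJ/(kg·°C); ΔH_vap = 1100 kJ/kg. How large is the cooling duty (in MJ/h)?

vapour 154→64.7 °C: -125.02 kJ/kg
condensation at 64.7 °C: -1100 kJ/kg
liquid 64.7→-46.8 °C: -282.09 kJ/kg
Δh = -125.02 + -1100 + -282.09 = -1507.1 kJ/kg
Q = ṁ·Δh = 8.074 kg/s × -1507.1 kJ/kg = -12168 kJ/s
|Q| = 12168 kW = 43806 MJ/h

Q_c = 43800 MJ/h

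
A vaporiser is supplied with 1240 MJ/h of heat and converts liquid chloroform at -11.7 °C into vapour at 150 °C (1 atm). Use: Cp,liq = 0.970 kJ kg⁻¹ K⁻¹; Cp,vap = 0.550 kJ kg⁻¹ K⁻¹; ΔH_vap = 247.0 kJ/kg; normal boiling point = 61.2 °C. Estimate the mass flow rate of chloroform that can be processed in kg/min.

ṁ = 56.4 kg/min

Δh = 0.970×(61.2−-11.7) + 247.0 + 0.550×(150−61.2) = 366.55 kJ/kg
Q = 1240 MJ/h = 344.44 kJ/s = 20667 kJ/min
ṁ = Q/Δh = 20667 / 366.55 = 56.381 kg/min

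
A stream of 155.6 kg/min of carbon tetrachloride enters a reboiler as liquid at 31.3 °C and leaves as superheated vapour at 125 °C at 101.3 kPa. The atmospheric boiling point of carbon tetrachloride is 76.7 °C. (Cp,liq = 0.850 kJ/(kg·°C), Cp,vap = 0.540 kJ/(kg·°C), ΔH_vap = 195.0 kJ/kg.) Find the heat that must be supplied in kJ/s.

Q = 673 kJ/s

liquid 31.3→76.7 °C: 38.59 kJ/kg
vaporisation at 76.7 °C: 195 kJ/kg
vapour 76.7→125 °C: 26.082 kJ/kg
Δh = 38.59 + 195 + 26.082 = 259.67 kJ/kg
Q = ṁ·Δh = 155.6 kg/min × 259.67 kJ/kg = 40405 kJ/min
|Q| = 673.42 kW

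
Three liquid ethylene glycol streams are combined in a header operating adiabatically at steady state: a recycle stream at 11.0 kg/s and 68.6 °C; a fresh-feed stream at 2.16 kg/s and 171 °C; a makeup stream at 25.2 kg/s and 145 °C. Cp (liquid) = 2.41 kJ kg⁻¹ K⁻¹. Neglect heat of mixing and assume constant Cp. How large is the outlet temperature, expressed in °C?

T_out = 125 °C

Energy balance with Q = 0: Σ ṁᵢCp,ᵢ(T_out − Tᵢ) = 0
Σ ṁᵢCp,ᵢTᵢ = 11.0×2.41×68.6 + 2.16×2.41×171 + 25.2×2.41×145 = 11515
Σ ṁᵢCp,ᵢ = 11.0×2.41 + 2.16×2.41 + 25.2×2.41 = 92.448
T_out = 11515 / 92.448 = 124.56 °C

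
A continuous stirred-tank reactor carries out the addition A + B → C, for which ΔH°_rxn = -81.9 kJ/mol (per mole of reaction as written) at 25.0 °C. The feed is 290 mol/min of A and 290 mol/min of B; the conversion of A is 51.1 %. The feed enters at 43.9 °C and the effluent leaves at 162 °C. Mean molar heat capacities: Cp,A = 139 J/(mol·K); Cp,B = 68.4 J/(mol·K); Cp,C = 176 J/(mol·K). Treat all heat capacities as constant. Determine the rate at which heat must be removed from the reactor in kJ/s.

Q_out = 94.5 kJ/s

Extent of reaction ξ = 0.511 × 290 = 148.19 mol/min
Reaction term: ξ·ΔH°_rxn = 148.19 × -81.9 = -12137 kJ/min
Sensible, feed 43.9→25 °C: -1136.8 kJ/min
Outlet flows (mol/min): A 141.81, B 141.81, C 148.19
Sensible, products 25→162 °C: 7602.5 kJ/min
Q = ΔH = -5671 kJ/min = -94.517 kW
Heat removed = 94.517 kJ/s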